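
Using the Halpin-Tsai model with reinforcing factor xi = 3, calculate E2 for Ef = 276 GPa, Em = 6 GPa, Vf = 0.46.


eta = (Ef/Em - 1)/(Ef/Em + xi) = (46.0 - 1)/(46.0 + 3) = 0.9184
E2 = Em*(1+xi*eta*Vf)/(1-eta*Vf) = 23.55 GPa

23.55 GPa


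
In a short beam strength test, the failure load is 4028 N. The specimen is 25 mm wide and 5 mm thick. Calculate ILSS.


ILSS = 3F/(4bh) = 3*4028/(4*25*5) = 24.17 MPa

24.17 MPa


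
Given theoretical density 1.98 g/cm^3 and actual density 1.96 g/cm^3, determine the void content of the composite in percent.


Void% = (rho_theo - rho_actual)/rho_theo * 100 = (1.98 - 1.96)/1.98 * 100 = 1.01%

1.01%


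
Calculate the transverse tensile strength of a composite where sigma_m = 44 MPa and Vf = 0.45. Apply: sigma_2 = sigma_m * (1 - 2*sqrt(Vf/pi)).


factor = 1 - 2*sqrt(0.45/pi) = 0.2431
sigma_2 = 44 * 0.2431 = 10.69 MPa

10.69 MPa


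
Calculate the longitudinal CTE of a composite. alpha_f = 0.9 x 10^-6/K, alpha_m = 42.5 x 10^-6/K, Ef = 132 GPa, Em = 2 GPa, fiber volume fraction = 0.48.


E1 = Ef*Vf + Em*(1-Vf) = 64.4
alpha_1 = (alpha_f*Ef*Vf + alpha_m*Em*(1-Vf))/E1 = 1.57 x 10^-6/K

1.57 x 10^-6/K


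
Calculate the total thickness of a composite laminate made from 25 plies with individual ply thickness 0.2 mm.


h = n * t_ply = 25 * 0.2 = 5.0 mm

5.0 mm


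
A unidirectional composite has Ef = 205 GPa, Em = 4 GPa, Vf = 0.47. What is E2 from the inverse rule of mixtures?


1/E2 = Vf/Ef + (1-Vf)/Em = 0.47/205 + 0.53/4
E2 = 7.42 GPa

7.42 GPa


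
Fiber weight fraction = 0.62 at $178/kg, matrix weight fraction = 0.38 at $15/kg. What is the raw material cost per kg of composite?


Cost = cost_f*Wf + cost_m*Wm = 178*0.62 + 15*0.38 = $116.06/kg

$116.06/kg


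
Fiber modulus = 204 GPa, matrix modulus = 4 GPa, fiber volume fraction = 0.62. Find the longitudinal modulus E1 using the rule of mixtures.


E1 = Ef*Vf + Em*(1-Vf) = 204*0.62 + 4*0.38 = 128.0 GPa

128.0 GPa


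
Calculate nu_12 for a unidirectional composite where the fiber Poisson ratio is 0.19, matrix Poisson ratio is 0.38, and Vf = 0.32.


nu_12 = nu_f*Vf + nu_m*(1-Vf) = 0.19*0.32 + 0.38*0.68 = 0.3192

0.3192


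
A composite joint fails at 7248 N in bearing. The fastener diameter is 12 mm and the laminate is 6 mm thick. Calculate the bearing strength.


sigma_br = F/(d*h) = 7248/(12*6) = 100.7 MPa

100.7 MPa


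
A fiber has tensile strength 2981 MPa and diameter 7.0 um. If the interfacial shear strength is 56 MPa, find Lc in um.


Lc = sigma_f * d / (2 * tau_i) = 2981 * 7.0 / (2 * 56) = 186.3 um

186.3 um


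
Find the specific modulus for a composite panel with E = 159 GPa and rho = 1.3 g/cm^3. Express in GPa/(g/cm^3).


Specific stiffness = E/rho = 159/1.3 = 122.3 GPa/(g/cm^3)

122.3 GPa/(g/cm^3)


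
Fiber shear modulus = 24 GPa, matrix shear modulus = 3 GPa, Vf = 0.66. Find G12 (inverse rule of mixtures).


1/G12 = Vf/Gf + (1-Vf)/Gm = 0.66/24 + 0.34/3
G12 = 7.1 GPa

7.1 GPa


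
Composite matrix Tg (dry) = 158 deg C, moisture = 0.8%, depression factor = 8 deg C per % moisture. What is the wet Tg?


Tg_wet = Tg_dry - k*moisture = 158 - 8*0.8 = 151.6 deg C

151.6 deg C


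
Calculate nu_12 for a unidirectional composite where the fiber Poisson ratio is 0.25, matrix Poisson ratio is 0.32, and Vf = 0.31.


nu_12 = nu_f*Vf + nu_m*(1-Vf) = 0.25*0.31 + 0.32*0.69 = 0.2983

0.2983


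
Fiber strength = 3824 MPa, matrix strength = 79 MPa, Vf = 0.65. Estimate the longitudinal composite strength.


sigma_1 = sigma_f*Vf + sigma_m*(1-Vf) = 3824*0.65 + 79*0.35 = 2513.3 MPa

2513.3 MPa


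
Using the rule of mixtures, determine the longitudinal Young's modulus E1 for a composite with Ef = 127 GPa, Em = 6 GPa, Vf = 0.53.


E1 = Ef*Vf + Em*(1-Vf) = 127*0.53 + 6*0.47 = 70.13 GPa

70.13 GPa


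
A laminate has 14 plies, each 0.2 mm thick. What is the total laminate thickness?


h = n * t_ply = 14 * 0.2 = 2.8 mm

2.8 mm


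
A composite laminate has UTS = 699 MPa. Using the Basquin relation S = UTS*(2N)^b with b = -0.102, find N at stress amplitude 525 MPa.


N = 0.5 * (S/UTS)^(1/b) = 0.5 * (525/699)^(1/-0.102) = 8.2751 cycles

8.2751 cycles


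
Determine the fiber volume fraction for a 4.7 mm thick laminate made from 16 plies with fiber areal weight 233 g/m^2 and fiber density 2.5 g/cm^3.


Vf = n * FAW / (rho_f * h * 1000) = 16 * 233 / (2.5 * 4.7 * 1000) = 0.3173

0.3173


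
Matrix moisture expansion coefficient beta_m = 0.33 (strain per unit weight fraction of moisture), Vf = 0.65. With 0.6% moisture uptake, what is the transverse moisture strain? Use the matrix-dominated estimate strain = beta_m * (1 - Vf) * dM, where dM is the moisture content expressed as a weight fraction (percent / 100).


dM = 0.6/100 = 0.006
strain = beta_m * (1-Vf) * dM = 0.33 * 0.35 * 0.006 = 0.000693

0.000693


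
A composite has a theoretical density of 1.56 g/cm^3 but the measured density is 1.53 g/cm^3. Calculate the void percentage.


Void% = (rho_theo - rho_actual)/rho_theo * 100 = (1.56 - 1.53)/1.56 * 100 = 1.92%

1.92%


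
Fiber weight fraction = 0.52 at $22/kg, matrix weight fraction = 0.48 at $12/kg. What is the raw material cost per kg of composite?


Cost = cost_f*Wf + cost_m*Wm = 22*0.52 + 12*0.48 = $17.2/kg

$17.2/kg


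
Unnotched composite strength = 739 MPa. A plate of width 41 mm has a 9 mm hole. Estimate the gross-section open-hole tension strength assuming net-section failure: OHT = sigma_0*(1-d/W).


OHT = sigma_0*(1-d/W) = 739*(1-9/41) = 576.8 MPa

576.8 MPa


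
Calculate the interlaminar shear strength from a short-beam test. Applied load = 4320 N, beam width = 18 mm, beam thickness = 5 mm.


ILSS = 3F/(4bh) = 3*4320/(4*18*5) = 36.0 MPa

36.0 MPa


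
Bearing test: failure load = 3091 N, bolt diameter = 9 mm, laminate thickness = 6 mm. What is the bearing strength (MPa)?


sigma_br = F/(d*h) = 3091/(9*6) = 57.2 MPa

57.2 MPa


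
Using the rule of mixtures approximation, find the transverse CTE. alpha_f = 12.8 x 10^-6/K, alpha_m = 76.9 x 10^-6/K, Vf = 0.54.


alpha_2 = alpha_f*Vf + alpha_m*(1-Vf) = 12.8*0.54 + 76.9*0.46 = 42.3 x 10^-6/K

42.3 x 10^-6/K


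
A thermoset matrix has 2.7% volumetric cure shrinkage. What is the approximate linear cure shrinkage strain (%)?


Linear shrinkage ≈ vol_shrink/3 = 2.7/3 = 0.9%

0.9%


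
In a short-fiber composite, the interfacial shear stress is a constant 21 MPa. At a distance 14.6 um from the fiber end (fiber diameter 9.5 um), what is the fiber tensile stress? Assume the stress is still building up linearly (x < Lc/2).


Force balance: sigma_f * (pi*d^2/4) = tau * (pi*d) * x  ->  sigma_f = 4 * tau * x / d
sigma_f = 4 * 21 * 14.6 / 9.5 = 129.1 MPa

129.1 MPa


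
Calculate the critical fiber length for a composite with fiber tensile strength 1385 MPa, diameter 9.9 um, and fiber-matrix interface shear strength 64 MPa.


Lc = sigma_f * d / (2 * tau_i) = 1385 * 9.9 / (2 * 64) = 107.1 um

107.1 um


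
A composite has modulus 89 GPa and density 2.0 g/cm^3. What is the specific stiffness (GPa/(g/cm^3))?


Specific stiffness = E/rho = 89/2.0 = 44.5 GPa/(g/cm^3)

44.5 GPa/(g/cm^3)


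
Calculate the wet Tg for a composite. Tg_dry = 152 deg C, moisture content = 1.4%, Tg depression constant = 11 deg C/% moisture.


Tg_wet = Tg_dry - k*moisture = 152 - 11*1.4 = 136.6 deg C

136.6 deg C


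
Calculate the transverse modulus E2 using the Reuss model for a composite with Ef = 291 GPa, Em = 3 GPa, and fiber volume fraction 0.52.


1/E2 = Vf/Ef + (1-Vf)/Em = 0.52/291 + 0.48/3
E2 = 6.18 GPa

6.18 GPa


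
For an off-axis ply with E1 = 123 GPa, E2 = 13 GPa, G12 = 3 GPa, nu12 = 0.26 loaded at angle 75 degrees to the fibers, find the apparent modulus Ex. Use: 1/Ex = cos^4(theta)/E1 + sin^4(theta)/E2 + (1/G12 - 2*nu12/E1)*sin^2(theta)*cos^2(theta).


cos^4(75) = 0.004487, sin^4(75) = 0.870513, sin^2(75)*cos^2(75) = 0.0625
1/G12 - 2*nu12/E1 = 1/3 - 2*0.26/123 = 0.329106 GPa^-1
1/Ex = 0.004487/123 + 0.870513/13 + 0.329106*0.0625 = 0.0875681 GPa^-1
Ex = 11.42 GPa

11.42 GPa


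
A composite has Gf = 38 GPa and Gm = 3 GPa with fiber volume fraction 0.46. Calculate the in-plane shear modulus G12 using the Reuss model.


1/G12 = Vf/Gf + (1-Vf)/Gm = 0.46/38 + 0.54/3
G12 = 5.21 GPa

5.21 GPa


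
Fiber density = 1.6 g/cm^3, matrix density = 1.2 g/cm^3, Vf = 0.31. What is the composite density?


rho_c = rho_f*Vf + rho_m*(1-Vf) = 1.6*0.31 + 1.2*0.69 = 1.324 g/cm^3

1.324 g/cm^3


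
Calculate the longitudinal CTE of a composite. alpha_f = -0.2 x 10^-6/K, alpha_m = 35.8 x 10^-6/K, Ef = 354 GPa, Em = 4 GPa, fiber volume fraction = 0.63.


E1 = Ef*Vf + Em*(1-Vf) = 224.5
alpha_1 = (alpha_f*Ef*Vf + alpha_m*Em*(1-Vf))/E1 = 0.04 x 10^-6/K

0.04 x 10^-6/K


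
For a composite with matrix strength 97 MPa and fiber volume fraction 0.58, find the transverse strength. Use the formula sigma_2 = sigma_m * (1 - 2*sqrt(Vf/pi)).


factor = 1 - 2*sqrt(0.58/pi) = 0.1407
sigma_2 = 97 * 0.1407 = 13.64 MPa

13.64 MPa


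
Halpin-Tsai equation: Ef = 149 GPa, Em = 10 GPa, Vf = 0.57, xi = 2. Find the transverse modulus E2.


eta = (Ef/Em - 1)/(Ef/Em + xi) = (14.9 - 1)/(14.9 + 2) = 0.8225
E2 = Em*(1+xi*eta*Vf)/(1-eta*Vf) = 36.48 GPa

36.48 GPa


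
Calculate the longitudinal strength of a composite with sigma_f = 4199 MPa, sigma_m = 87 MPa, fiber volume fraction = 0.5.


sigma_1 = sigma_f*Vf + sigma_m*(1-Vf) = 4199*0.5 + 87*0.5 = 2143.0 MPa

2143.0 MPa


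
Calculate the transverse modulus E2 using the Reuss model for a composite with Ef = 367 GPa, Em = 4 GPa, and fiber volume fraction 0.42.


1/E2 = Vf/Ef + (1-Vf)/Em = 0.42/367 + 0.58/4
E2 = 6.84 GPa

6.84 GPa


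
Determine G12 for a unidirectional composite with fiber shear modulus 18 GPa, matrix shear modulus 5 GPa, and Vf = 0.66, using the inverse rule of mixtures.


1/G12 = Vf/Gf + (1-Vf)/Gm = 0.66/18 + 0.34/5
G12 = 9.55 GPa

9.55 GPa


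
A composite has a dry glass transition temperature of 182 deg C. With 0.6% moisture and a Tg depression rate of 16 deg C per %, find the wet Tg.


Tg_wet = Tg_dry - k*moisture = 182 - 16*0.6 = 172.4 deg C

172.4 deg C


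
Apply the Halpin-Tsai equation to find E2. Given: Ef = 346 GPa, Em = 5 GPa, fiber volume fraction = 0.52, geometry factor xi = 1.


eta = (Ef/Em - 1)/(Ef/Em + xi) = (69.2 - 1)/(69.2 + 1) = 0.9715
E2 = Em*(1+xi*eta*Vf)/(1-eta*Vf) = 15.21 GPa

15.21 GPa


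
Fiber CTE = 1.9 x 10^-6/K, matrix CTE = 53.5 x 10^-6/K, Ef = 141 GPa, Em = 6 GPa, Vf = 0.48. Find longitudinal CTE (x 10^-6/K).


E1 = Ef*Vf + Em*(1-Vf) = 70.8
alpha_1 = (alpha_f*Ef*Vf + alpha_m*Em*(1-Vf))/E1 = 4.17 x 10^-6/K

4.17 x 10^-6/K


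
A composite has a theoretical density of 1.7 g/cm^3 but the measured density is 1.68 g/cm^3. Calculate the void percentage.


Void% = (rho_theo - rho_actual)/rho_theo * 100 = (1.7 - 1.68)/1.7 * 100 = 1.18%

1.18%


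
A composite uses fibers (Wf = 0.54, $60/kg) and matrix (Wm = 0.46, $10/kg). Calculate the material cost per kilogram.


Cost = cost_f*Wf + cost_m*Wm = 60*0.54 + 10*0.46 = $37.0/kg

$37.0/kg


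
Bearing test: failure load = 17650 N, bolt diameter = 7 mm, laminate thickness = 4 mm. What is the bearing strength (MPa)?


sigma_br = F/(d*h) = 17650/(7*4) = 630.4 MPa

630.4 MPa


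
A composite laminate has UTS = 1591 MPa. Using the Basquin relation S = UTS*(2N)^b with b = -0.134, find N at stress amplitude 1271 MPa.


N = 0.5 * (S/UTS)^(1/b) = 0.5 * (1271/1591)^(1/-0.134) = 2.6716 cycles

2.6716 cycles


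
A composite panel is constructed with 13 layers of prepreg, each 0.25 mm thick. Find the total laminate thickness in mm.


h = n * t_ply = 13 * 0.25 = 3.25 mm

3.25 mm


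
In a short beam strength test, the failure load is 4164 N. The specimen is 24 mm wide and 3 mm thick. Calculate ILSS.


ILSS = 3F/(4bh) = 3*4164/(4*24*3) = 43.38 MPa

43.38 MPa


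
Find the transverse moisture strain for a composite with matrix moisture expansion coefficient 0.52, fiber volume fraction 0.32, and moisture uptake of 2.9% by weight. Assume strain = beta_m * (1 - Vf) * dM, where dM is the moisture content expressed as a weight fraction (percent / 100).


dM = 2.9/100 = 0.029
strain = beta_m * (1-Vf) * dM = 0.52 * 0.68 * 0.029 = 0.0102544

0.0102544


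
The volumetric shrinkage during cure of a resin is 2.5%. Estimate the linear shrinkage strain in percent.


Linear shrinkage ≈ vol_shrink/3 = 2.5/3 = 0.833%

0.833%


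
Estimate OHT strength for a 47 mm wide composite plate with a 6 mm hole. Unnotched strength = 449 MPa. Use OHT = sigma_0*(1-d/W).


OHT = sigma_0*(1-d/W) = 449*(1-6/47) = 391.7 MPa

391.7 MPa


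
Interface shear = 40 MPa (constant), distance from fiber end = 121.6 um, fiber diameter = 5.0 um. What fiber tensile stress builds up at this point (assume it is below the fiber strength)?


Force balance: sigma_f * (pi*d^2/4) = tau * (pi*d) * x  ->  sigma_f = 4 * tau * x / d
sigma_f = 4 * 40 * 121.6 / 5.0 = 3891.2 MPa

3891.2 MPa


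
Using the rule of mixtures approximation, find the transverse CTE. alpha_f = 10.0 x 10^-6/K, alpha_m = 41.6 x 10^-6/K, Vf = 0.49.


alpha_2 = alpha_f*Vf + alpha_m*(1-Vf) = 10.0*0.49 + 41.6*0.51 = 26.1 x 10^-6/K

26.1 x 10^-6/K


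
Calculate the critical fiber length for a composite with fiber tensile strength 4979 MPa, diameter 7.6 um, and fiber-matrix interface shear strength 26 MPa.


Lc = sigma_f * d / (2 * tau_i) = 4979 * 7.6 / (2 * 26) = 727.7 um

727.7 um


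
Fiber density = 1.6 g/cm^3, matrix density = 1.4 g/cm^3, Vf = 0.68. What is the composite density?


rho_c = rho_f*Vf + rho_m*(1-Vf) = 1.6*0.68 + 1.4*0.32 = 1.536 g/cm^3

1.536 g/cm^3


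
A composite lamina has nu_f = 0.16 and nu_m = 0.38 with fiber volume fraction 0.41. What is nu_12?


nu_12 = nu_f*Vf + nu_m*(1-Vf) = 0.16*0.41 + 0.38*0.59 = 0.2898

0.2898


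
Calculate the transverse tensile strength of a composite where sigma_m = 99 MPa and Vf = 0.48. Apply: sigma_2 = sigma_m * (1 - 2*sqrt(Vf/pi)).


factor = 1 - 2*sqrt(0.48/pi) = 0.2182
sigma_2 = 99 * 0.2182 = 21.61 MPa

21.61 MPa


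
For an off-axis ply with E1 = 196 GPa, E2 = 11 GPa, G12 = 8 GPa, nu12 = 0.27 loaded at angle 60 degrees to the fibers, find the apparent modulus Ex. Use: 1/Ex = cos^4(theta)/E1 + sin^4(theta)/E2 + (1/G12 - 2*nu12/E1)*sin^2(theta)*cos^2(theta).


cos^4(60) = 0.0625, sin^4(60) = 0.5625, sin^2(60)*cos^2(60) = 0.1875
1/G12 - 2*nu12/E1 = 1/8 - 2*0.27/196 = 0.122245 GPa^-1
1/Ex = 0.0625/196 + 0.5625/11 + 0.122245*0.1875 = 0.0743762 GPa^-1
Ex = 13.45 GPa

13.45 GPa


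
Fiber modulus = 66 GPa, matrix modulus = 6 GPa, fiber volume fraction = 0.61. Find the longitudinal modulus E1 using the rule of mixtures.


E1 = Ef*Vf + Em*(1-Vf) = 66*0.61 + 6*0.39 = 42.6 GPa

42.6 GPa


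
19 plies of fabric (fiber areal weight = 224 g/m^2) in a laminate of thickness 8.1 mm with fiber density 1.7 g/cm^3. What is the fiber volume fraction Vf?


Vf = n * FAW / (rho_f * h * 1000) = 19 * 224 / (1.7 * 8.1 * 1000) = 0.3091

0.3091


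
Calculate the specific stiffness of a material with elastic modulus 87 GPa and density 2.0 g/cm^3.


Specific stiffness = E/rho = 87/2.0 = 43.5 GPa/(g/cm^3)

43.5 GPa/(g/cm^3)


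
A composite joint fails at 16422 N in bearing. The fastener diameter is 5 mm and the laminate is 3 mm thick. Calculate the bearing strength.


sigma_br = F/(d*h) = 16422/(5*3) = 1094.8 MPa

1094.8 MPa


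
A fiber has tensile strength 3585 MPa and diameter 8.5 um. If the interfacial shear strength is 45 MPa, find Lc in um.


Lc = sigma_f * d / (2 * tau_i) = 3585 * 8.5 / (2 * 45) = 338.6 um

338.6 um


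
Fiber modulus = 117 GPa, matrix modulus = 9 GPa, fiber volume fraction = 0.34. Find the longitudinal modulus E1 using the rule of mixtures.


E1 = Ef*Vf + Em*(1-Vf) = 117*0.34 + 9*0.66 = 45.72 GPa

45.72 GPa


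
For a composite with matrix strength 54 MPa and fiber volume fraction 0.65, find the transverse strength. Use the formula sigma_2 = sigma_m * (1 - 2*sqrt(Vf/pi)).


factor = 1 - 2*sqrt(0.65/pi) = 0.0903
sigma_2 = 54 * 0.0903 = 4.87 MPa

4.87 MPa


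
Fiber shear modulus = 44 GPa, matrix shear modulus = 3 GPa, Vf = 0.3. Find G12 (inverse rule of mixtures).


1/G12 = Vf/Gf + (1-Vf)/Gm = 0.3/44 + 0.7/3
G12 = 4.16 GPa

4.16 GPa


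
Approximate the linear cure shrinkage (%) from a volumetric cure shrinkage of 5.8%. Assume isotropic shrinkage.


Linear shrinkage ≈ vol_shrink/3 = 5.8/3 = 1.933%

1.933%


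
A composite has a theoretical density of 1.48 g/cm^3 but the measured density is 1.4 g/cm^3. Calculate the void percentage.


Void% = (rho_theo - rho_actual)/rho_theo * 100 = (1.48 - 1.4)/1.48 * 100 = 5.41%

5.41%


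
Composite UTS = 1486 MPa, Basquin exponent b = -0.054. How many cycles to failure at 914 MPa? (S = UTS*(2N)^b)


N = 0.5 * (S/UTS)^(1/b) = 0.5 * (914/1486)^(1/-0.054) = 4052.4915 cycles

4052.4915 cycles


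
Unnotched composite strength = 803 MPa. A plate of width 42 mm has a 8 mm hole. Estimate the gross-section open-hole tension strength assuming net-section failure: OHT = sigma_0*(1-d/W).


OHT = sigma_0*(1-d/W) = 803*(1-8/42) = 650.0 MPa

650.0 MPa


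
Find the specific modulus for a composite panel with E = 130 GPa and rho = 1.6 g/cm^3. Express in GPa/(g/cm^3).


Specific stiffness = E/rho = 130/1.6 = 81.3 GPa/(g/cm^3)

81.3 GPa/(g/cm^3)


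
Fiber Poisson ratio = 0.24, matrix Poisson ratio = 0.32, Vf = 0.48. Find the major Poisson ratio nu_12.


nu_12 = nu_f*Vf + nu_m*(1-Vf) = 0.24*0.48 + 0.32*0.52 = 0.2816

0.2816


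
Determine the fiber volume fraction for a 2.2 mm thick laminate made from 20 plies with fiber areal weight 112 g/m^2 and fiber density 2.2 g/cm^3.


Vf = n * FAW / (rho_f * h * 1000) = 20 * 112 / (2.2 * 2.2 * 1000) = 0.4628

0.4628


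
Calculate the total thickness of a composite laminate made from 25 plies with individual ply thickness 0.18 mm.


h = n * t_ply = 25 * 0.18 = 4.5 mm

4.5 mm


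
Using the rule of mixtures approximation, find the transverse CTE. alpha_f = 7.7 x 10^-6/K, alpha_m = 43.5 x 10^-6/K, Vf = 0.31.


alpha_2 = alpha_f*Vf + alpha_m*(1-Vf) = 7.7*0.31 + 43.5*0.69 = 32.4 x 10^-6/K

32.4 x 10^-6/K


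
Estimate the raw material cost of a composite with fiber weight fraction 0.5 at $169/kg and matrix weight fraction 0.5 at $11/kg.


Cost = cost_f*Wf + cost_m*Wm = 169*0.5 + 11*0.5 = $90.0/kg

$90.0/kg


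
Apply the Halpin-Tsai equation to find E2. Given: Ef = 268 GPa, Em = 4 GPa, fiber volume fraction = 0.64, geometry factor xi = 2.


eta = (Ef/Em - 1)/(Ef/Em + xi) = (67.0 - 1)/(67.0 + 2) = 0.9565
E2 = Em*(1+xi*eta*Vf)/(1-eta*Vf) = 22.94 GPa

22.94 GPa


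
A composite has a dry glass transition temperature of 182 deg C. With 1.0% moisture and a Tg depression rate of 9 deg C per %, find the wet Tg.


Tg_wet = Tg_dry - k*moisture = 182 - 9*1.0 = 173.0 deg C

173.0 deg C


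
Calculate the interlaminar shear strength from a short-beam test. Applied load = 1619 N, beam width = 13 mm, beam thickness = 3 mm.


ILSS = 3F/(4bh) = 3*1619/(4*13*3) = 31.13 MPa

31.13 MPa


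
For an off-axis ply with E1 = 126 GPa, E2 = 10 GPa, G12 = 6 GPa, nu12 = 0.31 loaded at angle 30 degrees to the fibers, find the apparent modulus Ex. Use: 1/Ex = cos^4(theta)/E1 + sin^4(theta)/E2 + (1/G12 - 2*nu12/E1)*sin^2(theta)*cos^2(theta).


cos^4(30) = 0.5625, sin^4(30) = 0.0625, sin^2(30)*cos^2(30) = 0.1875
1/G12 - 2*nu12/E1 = 1/6 - 2*0.31/126 = 0.161746 GPa^-1
1/Ex = 0.5625/126 + 0.0625/10 + 0.161746*0.1875 = 0.0410417 GPa^-1
Ex = 24.37 GPa

24.37 GPa


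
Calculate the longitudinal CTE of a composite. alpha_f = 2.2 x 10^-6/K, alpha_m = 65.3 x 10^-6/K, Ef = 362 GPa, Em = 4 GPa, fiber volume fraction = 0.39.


E1 = Ef*Vf + Em*(1-Vf) = 143.62
alpha_1 = (alpha_f*Ef*Vf + alpha_m*Em*(1-Vf))/E1 = 3.27 x 10^-6/K

3.27 x 10^-6/K


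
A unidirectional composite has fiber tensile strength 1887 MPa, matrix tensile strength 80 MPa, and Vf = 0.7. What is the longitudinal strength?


sigma_1 = sigma_f*Vf + sigma_m*(1-Vf) = 1887*0.7 + 80*0.3 = 1344.9 MPa

1344.9 MPa


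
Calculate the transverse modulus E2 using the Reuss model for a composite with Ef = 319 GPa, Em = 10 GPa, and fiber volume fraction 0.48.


1/E2 = Vf/Ef + (1-Vf)/Em = 0.48/319 + 0.52/10
E2 = 18.69 GPa

18.69 GPa


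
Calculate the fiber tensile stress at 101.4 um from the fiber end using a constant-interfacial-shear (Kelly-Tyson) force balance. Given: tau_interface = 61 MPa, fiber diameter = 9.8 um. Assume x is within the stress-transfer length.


Force balance: sigma_f * (pi*d^2/4) = tau * (pi*d) * x  ->  sigma_f = 4 * tau * x / d
sigma_f = 4 * 61 * 101.4 / 9.8 = 2524.7 MPa

2524.7 MPa


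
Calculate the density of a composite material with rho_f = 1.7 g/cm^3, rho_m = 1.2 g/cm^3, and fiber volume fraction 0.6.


rho_c = rho_f*Vf + rho_m*(1-Vf) = 1.7*0.6 + 1.2*0.4 = 1.5 g/cm^3

1.5 g/cm^3


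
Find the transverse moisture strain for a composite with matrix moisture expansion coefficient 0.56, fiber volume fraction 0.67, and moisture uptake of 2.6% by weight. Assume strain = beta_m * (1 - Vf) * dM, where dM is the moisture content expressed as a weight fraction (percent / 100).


dM = 2.6/100 = 0.026
strain = beta_m * (1-Vf) * dM = 0.56 * 0.33 * 0.026 = 0.0048048

0.0048048


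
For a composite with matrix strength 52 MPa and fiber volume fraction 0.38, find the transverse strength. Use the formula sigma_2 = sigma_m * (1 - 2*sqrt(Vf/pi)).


factor = 1 - 2*sqrt(0.38/pi) = 0.3044
sigma_2 = 52 * 0.3044 = 15.83 MPa

15.83 MPa


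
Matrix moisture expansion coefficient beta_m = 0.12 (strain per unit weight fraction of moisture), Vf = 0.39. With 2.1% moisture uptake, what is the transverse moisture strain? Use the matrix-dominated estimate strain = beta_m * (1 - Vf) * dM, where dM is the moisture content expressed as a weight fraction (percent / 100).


dM = 2.1/100 = 0.021
strain = beta_m * (1-Vf) * dM = 0.12 * 0.61 * 0.021 = 0.0015372

0.0015372


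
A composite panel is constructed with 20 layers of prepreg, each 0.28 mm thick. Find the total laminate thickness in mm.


h = n * t_ply = 20 * 0.28 = 5.6 mm

5.6 mm


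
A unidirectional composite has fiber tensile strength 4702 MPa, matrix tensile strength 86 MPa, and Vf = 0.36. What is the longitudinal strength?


sigma_1 = sigma_f*Vf + sigma_m*(1-Vf) = 4702*0.36 + 86*0.64 = 1747.8 MPa

1747.8 MPa


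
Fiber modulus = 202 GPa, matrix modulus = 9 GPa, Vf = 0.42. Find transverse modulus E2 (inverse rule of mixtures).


1/E2 = Vf/Ef + (1-Vf)/Em = 0.42/202 + 0.58/9
E2 = 15.03 GPa

15.03 GPa


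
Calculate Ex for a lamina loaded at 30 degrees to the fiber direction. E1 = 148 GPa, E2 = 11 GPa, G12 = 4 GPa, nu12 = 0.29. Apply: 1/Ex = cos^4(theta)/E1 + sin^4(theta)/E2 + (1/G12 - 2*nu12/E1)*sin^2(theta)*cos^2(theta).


cos^4(30) = 0.5625, sin^4(30) = 0.0625, sin^2(30)*cos^2(30) = 0.1875
1/G12 - 2*nu12/E1 = 1/4 - 2*0.29/148 = 0.246081 GPa^-1
1/Ex = 0.5625/148 + 0.0625/11 + 0.246081*0.1875 = 0.0556227 GPa^-1
Ex = 17.98 GPa

17.98 GPa


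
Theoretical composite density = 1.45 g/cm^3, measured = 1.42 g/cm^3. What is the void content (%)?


Void% = (rho_theo - rho_actual)/rho_theo * 100 = (1.45 - 1.42)/1.45 * 100 = 2.07%

2.07%


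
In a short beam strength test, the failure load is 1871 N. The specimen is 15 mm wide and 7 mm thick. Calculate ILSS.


ILSS = 3F/(4bh) = 3*1871/(4*15*7) = 13.36 MPa

13.36 MPa


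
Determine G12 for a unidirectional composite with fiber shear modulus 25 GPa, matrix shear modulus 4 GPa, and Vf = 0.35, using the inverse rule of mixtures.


1/G12 = Vf/Gf + (1-Vf)/Gm = 0.35/25 + 0.65/4
G12 = 5.67 GPa

5.67 GPa


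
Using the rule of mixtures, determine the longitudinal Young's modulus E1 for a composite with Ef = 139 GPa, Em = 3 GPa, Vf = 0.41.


E1 = Ef*Vf + Em*(1-Vf) = 139*0.41 + 3*0.59 = 58.76 GPa

58.76 GPa


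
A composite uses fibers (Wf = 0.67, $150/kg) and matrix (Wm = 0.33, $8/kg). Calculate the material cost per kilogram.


Cost = cost_f*Wf + cost_m*Wm = 150*0.67 + 8*0.33 = $103.14/kg

$103.14/kg


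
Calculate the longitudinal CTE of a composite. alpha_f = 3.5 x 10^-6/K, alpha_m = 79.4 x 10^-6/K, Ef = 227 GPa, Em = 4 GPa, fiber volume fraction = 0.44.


E1 = Ef*Vf + Em*(1-Vf) = 102.12
alpha_1 = (alpha_f*Ef*Vf + alpha_m*Em*(1-Vf))/E1 = 5.16 x 10^-6/K

5.16 x 10^-6/K


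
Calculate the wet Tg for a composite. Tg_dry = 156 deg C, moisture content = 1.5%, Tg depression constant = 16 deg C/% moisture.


Tg_wet = Tg_dry - k*moisture = 156 - 16*1.5 = 132.0 deg C

132.0 deg C


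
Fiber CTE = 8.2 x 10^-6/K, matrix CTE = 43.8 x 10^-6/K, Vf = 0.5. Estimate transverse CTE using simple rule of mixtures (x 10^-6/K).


alpha_2 = alpha_f*Vf + alpha_m*(1-Vf) = 8.2*0.5 + 43.8*0.5 = 26.0 x 10^-6/K

26.0 x 10^-6/K


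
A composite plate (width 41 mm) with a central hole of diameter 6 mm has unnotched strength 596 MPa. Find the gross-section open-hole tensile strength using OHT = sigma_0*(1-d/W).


OHT = sigma_0*(1-d/W) = 596*(1-6/41) = 508.8 MPa

508.8 MPa


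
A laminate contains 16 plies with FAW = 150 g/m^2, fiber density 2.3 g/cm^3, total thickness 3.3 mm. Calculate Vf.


Vf = n * FAW / (rho_f * h * 1000) = 16 * 150 / (2.3 * 3.3 * 1000) = 0.3162

0.3162


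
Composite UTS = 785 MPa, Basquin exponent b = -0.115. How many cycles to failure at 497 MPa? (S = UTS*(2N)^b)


N = 0.5 * (S/UTS)^(1/b) = 0.5 * (497/785)^(1/-0.115) = 26.6178 cycles

26.6178 cycles


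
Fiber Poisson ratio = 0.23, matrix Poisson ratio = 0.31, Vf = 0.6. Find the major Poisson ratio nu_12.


nu_12 = nu_f*Vf + nu_m*(1-Vf) = 0.23*0.6 + 0.31*0.4 = 0.262

0.262


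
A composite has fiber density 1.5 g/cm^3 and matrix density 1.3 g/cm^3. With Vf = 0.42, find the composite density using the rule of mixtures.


rho_c = rho_f*Vf + rho_m*(1-Vf) = 1.5*0.42 + 1.3*0.58 = 1.384 g/cm^3

1.384 g/cm^3


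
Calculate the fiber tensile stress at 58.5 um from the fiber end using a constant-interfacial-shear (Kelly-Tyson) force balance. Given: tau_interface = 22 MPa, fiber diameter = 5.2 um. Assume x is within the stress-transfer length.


Force balance: sigma_f * (pi*d^2/4) = tau * (pi*d) * x  ->  sigma_f = 4 * tau * x / d
sigma_f = 4 * 22 * 58.5 / 5.2 = 990.0 MPa

990.0 MPa


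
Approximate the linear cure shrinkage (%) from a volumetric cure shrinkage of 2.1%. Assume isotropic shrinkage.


Linear shrinkage ≈ vol_shrink/3 = 2.1/3 = 0.7%

0.7%


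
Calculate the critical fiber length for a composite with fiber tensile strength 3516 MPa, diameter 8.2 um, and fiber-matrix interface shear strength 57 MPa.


Lc = sigma_f * d / (2 * tau_i) = 3516 * 8.2 / (2 * 57) = 252.9 um

252.9 um


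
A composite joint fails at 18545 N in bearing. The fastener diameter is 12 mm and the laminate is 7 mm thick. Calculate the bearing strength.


sigma_br = F/(d*h) = 18545/(12*7) = 220.8 MPa

220.8 MPa


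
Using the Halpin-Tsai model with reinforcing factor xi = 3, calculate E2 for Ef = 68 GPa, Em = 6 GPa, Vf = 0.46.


eta = (Ef/Em - 1)/(Ef/Em + xi) = (11.3333 - 1)/(11.3333 + 3) = 0.7209
E2 = Em*(1+xi*eta*Vf)/(1-eta*Vf) = 17.91 GPa

17.91 GPa


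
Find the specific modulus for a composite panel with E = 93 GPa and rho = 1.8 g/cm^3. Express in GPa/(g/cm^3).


Specific stiffness = E/rho = 93/1.8 = 51.7 GPa/(g/cm^3)

51.7 GPa/(g/cm^3)


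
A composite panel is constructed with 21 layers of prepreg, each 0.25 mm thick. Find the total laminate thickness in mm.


h = n * t_ply = 21 * 0.25 = 5.25 mm

5.25 mm


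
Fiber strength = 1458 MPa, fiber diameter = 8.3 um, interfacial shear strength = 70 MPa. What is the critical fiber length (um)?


Lc = sigma_f * d / (2 * tau_i) = 1458 * 8.3 / (2 * 70) = 86.4 um

86.4 um


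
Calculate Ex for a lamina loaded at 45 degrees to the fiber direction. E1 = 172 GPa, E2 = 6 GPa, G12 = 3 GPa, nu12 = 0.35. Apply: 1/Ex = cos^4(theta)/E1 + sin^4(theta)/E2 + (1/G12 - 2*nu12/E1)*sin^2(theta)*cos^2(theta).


cos^4(45) = 0.25, sin^4(45) = 0.25, sin^2(45)*cos^2(45) = 0.25
1/G12 - 2*nu12/E1 = 1/3 - 2*0.35/172 = 0.329264 GPa^-1
1/Ex = 0.25/172 + 0.25/6 + 0.329264*0.25 = 0.125436 GPa^-1
Ex = 7.97 GPa

7.97 GPa


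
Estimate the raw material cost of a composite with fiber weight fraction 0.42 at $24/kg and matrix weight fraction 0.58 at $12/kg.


Cost = cost_f*Wf + cost_m*Wm = 24*0.42 + 12*0.58 = $17.04/kg

$17.04/kg


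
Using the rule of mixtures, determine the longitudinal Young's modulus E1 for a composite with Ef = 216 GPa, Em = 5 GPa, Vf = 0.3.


E1 = Ef*Vf + Em*(1-Vf) = 216*0.3 + 5*0.7 = 68.3 GPa

68.3 GPa


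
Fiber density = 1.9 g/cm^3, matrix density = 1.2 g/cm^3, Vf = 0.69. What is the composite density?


rho_c = rho_f*Vf + rho_m*(1-Vf) = 1.9*0.69 + 1.2*0.31 = 1.683 g/cm^3

1.683 g/cm^3


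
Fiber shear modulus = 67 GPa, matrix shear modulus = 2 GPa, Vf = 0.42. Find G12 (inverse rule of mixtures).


1/G12 = Vf/Gf + (1-Vf)/Gm = 0.42/67 + 0.58/2
G12 = 3.38 GPa

3.38 GPa


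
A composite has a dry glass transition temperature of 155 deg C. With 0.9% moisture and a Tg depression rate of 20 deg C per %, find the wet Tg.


Tg_wet = Tg_dry - k*moisture = 155 - 20*0.9 = 137.0 deg C

137.0 deg C


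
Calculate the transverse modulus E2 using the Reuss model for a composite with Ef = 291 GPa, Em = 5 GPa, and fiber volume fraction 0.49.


1/E2 = Vf/Ef + (1-Vf)/Em = 0.49/291 + 0.51/5
E2 = 9.64 GPa

9.64 GPa


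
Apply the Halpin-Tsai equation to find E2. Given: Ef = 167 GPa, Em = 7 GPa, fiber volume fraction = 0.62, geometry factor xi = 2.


eta = (Ef/Em - 1)/(Ef/Em + xi) = (23.8571 - 1)/(23.8571 + 2) = 0.884
E2 = Em*(1+xi*eta*Vf)/(1-eta*Vf) = 32.47 GPa

32.47 GPa


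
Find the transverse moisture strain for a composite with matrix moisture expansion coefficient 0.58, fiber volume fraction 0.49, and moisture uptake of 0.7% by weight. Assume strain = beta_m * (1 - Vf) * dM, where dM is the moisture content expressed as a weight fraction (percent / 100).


dM = 0.7/100 = 0.007
strain = beta_m * (1-Vf) * dM = 0.58 * 0.51 * 0.007 = 0.0020706

0.0020706


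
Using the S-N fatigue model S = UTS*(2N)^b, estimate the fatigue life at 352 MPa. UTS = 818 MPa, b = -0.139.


N = 0.5 * (S/UTS)^(1/b) = 0.5 * (352/818)^(1/-0.139) = 215.5653 cycles

215.5653 cycles


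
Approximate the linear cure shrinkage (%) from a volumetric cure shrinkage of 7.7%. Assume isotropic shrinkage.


Linear shrinkage ≈ vol_shrink/3 = 7.7/3 = 2.567%

2.567%


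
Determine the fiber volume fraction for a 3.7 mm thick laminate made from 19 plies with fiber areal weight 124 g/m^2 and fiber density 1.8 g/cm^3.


Vf = n * FAW / (rho_f * h * 1000) = 19 * 124 / (1.8 * 3.7 * 1000) = 0.3538

0.3538


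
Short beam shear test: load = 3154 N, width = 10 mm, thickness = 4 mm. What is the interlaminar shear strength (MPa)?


ILSS = 3F/(4bh) = 3*3154/(4*10*4) = 59.14 MPa

59.14 MPa


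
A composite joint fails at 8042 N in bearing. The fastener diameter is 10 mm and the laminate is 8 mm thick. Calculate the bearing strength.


sigma_br = F/(d*h) = 8042/(10*8) = 100.5 MPa

100.5 MPa


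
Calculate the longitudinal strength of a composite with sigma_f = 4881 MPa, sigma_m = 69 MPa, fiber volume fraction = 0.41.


sigma_1 = sigma_f*Vf + sigma_m*(1-Vf) = 4881*0.41 + 69*0.59 = 2041.9 MPa

2041.9 MPa


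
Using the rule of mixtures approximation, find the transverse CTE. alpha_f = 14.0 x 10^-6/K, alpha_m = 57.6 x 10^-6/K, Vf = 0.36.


alpha_2 = alpha_f*Vf + alpha_m*(1-Vf) = 14.0*0.36 + 57.6*0.64 = 41.9 x 10^-6/K

41.9 x 10^-6/K


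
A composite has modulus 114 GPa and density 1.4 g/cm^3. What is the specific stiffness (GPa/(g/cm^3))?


Specific stiffness = E/rho = 114/1.4 = 81.4 GPa/(g/cm^3)

81.4 GPa/(g/cm^3)


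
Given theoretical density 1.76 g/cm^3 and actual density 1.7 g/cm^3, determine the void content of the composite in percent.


Void% = (rho_theo - rho_actual)/rho_theo * 100 = (1.76 - 1.7)/1.76 * 100 = 3.41%

3.41%


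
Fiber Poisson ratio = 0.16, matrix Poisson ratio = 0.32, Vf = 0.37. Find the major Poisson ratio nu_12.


nu_12 = nu_f*Vf + nu_m*(1-Vf) = 0.16*0.37 + 0.32*0.63 = 0.2608

0.2608


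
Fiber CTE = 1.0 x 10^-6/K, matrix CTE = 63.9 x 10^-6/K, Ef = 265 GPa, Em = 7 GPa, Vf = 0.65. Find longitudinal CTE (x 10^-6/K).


E1 = Ef*Vf + Em*(1-Vf) = 174.7
alpha_1 = (alpha_f*Ef*Vf + alpha_m*Em*(1-Vf))/E1 = 1.88 x 10^-6/K

1.88 x 10^-6/K


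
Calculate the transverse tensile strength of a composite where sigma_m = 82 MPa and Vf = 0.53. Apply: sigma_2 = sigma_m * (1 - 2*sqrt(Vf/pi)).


factor = 1 - 2*sqrt(0.53/pi) = 0.1785
sigma_2 = 82 * 0.1785 = 14.64 MPa

14.64 MPa


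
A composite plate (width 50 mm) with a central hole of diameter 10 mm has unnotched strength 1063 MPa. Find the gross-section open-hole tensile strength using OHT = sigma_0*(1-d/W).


OHT = sigma_0*(1-d/W) = 1063*(1-10/50) = 850.4 MPa

850.4 MPa


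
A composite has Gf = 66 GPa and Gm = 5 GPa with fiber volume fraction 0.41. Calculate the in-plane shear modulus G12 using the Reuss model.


1/G12 = Vf/Gf + (1-Vf)/Gm = 0.41/66 + 0.59/5
G12 = 8.05 GPa

8.05 GPa


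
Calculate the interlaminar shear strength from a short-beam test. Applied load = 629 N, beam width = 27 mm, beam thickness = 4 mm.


ILSS = 3F/(4bh) = 3*629/(4*27*4) = 4.37 MPa

4.37 MPa


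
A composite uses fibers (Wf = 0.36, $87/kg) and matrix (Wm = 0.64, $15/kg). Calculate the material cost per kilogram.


Cost = cost_f*Wf + cost_m*Wm = 87*0.36 + 15*0.64 = $40.92/kg

$40.92/kg


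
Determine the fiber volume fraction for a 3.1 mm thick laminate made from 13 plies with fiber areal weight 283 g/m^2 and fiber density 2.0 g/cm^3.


Vf = n * FAW / (rho_f * h * 1000) = 13 * 283 / (2.0 * 3.1 * 1000) = 0.5934

0.5934


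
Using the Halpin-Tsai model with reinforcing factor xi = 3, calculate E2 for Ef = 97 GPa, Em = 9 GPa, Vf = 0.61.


eta = (Ef/Em - 1)/(Ef/Em + xi) = (10.7778 - 1)/(10.7778 + 3) = 0.7097
E2 = Em*(1+xi*eta*Vf)/(1-eta*Vf) = 36.48 GPa

36.48 GPa


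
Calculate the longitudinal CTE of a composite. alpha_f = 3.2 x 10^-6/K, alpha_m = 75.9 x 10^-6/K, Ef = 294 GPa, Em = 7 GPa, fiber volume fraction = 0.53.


E1 = Ef*Vf + Em*(1-Vf) = 159.11
alpha_1 = (alpha_f*Ef*Vf + alpha_m*Em*(1-Vf))/E1 = 4.7 x 10^-6/K

4.7 x 10^-6/K


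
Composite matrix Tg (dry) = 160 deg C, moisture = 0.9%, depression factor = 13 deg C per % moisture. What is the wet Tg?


Tg_wet = Tg_dry - k*moisture = 160 - 13*0.9 = 148.3 deg C

148.3 deg C


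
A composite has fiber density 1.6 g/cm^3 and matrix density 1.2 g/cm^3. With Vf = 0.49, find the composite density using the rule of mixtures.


rho_c = rho_f*Vf + rho_m*(1-Vf) = 1.6*0.49 + 1.2*0.51 = 1.396 g/cm^3

1.396 g/cm^3


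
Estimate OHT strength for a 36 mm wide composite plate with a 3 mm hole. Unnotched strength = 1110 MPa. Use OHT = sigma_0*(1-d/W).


OHT = sigma_0*(1-d/W) = 1110*(1-3/36) = 1017.5 MPa

1017.5 MPa


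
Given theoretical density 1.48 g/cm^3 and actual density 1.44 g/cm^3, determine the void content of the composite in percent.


Void% = (rho_theo - rho_actual)/rho_theo * 100 = (1.48 - 1.44)/1.48 * 100 = 2.7%

2.7%


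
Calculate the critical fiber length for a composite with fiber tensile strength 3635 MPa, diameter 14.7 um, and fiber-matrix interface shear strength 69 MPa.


Lc = sigma_f * d / (2 * tau_i) = 3635 * 14.7 / (2 * 69) = 387.2 um

387.2 um


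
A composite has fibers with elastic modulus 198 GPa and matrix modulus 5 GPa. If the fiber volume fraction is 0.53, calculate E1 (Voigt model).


E1 = Ef*Vf + Em*(1-Vf) = 198*0.53 + 5*0.47 = 107.29 GPa

107.29 GPa


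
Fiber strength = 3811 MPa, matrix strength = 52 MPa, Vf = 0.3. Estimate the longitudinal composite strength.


sigma_1 = sigma_f*Vf + sigma_m*(1-Vf) = 3811*0.3 + 52*0.7 = 1179.7 MPa

1179.7 MPa


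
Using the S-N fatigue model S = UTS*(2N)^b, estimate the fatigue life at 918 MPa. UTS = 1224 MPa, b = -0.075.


N = 0.5 * (S/UTS)^(1/b) = 0.5 * (918/1224)^(1/-0.075) = 23.1643 cycles

23.1643 cycles


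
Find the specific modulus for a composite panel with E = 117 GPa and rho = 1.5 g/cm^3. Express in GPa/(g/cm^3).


Specific stiffness = E/rho = 117/1.5 = 78.0 GPa/(g/cm^3)

78.0 GPa/(g/cm^3)


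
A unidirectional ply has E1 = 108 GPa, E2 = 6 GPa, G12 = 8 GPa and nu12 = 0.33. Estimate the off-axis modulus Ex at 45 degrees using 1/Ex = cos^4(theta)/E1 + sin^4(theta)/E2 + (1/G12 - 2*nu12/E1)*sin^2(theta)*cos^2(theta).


cos^4(45) = 0.25, sin^4(45) = 0.25, sin^2(45)*cos^2(45) = 0.25
1/G12 - 2*nu12/E1 = 1/8 - 2*0.33/108 = 0.118889 GPa^-1
1/Ex = 0.25/108 + 0.25/6 + 0.118889*0.25 = 0.0737037 GPa^-1
Ex = 13.57 GPa

13.57 GPa


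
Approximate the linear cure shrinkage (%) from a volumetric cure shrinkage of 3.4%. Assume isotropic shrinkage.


Linear shrinkage ≈ vol_shrink/3 = 3.4/3 = 1.133%

1.133%


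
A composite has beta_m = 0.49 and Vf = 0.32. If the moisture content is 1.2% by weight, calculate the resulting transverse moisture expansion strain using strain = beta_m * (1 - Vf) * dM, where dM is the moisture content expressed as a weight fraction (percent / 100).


dM = 1.2/100 = 0.012
strain = beta_m * (1-Vf) * dM = 0.49 * 0.68 * 0.012 = 0.0039984

0.0039984


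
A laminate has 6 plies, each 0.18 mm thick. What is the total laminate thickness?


h = n * t_ply = 6 * 0.18 = 1.08 mm

1.08 mm


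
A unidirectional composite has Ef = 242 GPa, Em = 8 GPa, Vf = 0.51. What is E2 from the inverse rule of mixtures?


1/E2 = Vf/Ef + (1-Vf)/Em = 0.51/242 + 0.49/8
E2 = 15.78 GPa

15.78 GPa


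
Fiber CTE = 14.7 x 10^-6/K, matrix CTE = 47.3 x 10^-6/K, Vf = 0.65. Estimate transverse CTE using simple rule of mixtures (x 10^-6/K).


alpha_2 = alpha_f*Vf + alpha_m*(1-Vf) = 14.7*0.65 + 47.3*0.35 = 26.1 x 10^-6/K

26.1 x 10^-6/K


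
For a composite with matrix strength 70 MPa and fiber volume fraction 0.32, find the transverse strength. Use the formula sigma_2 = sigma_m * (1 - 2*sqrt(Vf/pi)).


factor = 1 - 2*sqrt(0.32/pi) = 0.3617
sigma_2 = 70 * 0.3617 = 25.32 MPa

25.32 MPa


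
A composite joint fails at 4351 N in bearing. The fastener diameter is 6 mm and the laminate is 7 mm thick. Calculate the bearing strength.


sigma_br = F/(d*h) = 4351/(6*7) = 103.6 MPa

103.6 MPa


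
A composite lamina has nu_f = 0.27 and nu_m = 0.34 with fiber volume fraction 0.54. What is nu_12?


nu_12 = nu_f*Vf + nu_m*(1-Vf) = 0.27*0.54 + 0.34*0.46 = 0.3022

0.3022


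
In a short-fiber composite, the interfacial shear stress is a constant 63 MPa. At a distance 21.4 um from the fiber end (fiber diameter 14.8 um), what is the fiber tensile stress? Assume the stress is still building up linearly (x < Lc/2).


Force balance: sigma_f * (pi*d^2/4) = tau * (pi*d) * x  ->  sigma_f = 4 * tau * x / d
sigma_f = 4 * 63 * 21.4 / 14.8 = 364.4 MPa

364.4 MPa


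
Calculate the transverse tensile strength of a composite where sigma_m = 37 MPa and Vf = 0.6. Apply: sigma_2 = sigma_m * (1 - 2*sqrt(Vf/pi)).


factor = 1 - 2*sqrt(0.6/pi) = 0.126
sigma_2 = 37 * 0.126 = 4.66 MPa

4.66 MPa


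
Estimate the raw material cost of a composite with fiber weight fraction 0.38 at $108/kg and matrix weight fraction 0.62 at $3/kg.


Cost = cost_f*Wf + cost_m*Wm = 108*0.38 + 3*0.62 = $42.9/kg

$42.9/kg


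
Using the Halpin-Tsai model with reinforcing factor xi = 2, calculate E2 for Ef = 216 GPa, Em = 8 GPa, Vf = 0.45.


eta = (Ef/Em - 1)/(Ef/Em + xi) = (27.0 - 1)/(27.0 + 2) = 0.8966
E2 = Em*(1+xi*eta*Vf)/(1-eta*Vf) = 24.23 GPa

24.23 GPa
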